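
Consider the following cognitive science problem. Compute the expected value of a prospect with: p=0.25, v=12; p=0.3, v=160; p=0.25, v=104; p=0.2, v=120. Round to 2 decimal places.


EU = sum(p_i * v_i)
0.25 * 12 = 3.0
0.3 * 160 = 48.0
0.25 * 104 = 26.0
0.2 * 120 = 24.0
EU = 3.0 + 48.0 + 26.0 + 24.0
= 101.00


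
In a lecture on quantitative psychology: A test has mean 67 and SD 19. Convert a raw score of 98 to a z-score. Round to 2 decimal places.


z = (X - mu) / sigma
= (98 - 67) / 19
= 31 / 19
= 1.63


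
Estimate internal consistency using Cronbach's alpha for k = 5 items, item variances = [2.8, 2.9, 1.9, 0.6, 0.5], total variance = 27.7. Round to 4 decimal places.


alpha = (k/(k-1)) * (1 - sum(s_i^2)/s_total^2)
sum(item variances) = 8.7
k/(k-1) = 5/4 = 1.25
1 - 8.7/27.7 = 1 - 0.314079 = 0.685921
alpha = 1.25 * 0.685921
= 0.8574


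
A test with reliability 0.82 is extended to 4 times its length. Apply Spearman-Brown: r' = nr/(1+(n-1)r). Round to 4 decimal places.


r_new = n*r / (1 + (n-1)*r)
Numerator = 4 * 0.82 = 3.28
Denominator = 1 + 3 * 0.82 = 3.46
r_new = 3.28 / 3.46
= 0.9480


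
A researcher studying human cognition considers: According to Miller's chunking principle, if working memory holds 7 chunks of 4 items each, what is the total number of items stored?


Total items = chunks * items_per_chunk
= 7 * 4
= 28


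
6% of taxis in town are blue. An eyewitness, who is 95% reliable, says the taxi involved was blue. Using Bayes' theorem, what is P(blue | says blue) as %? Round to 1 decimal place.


P(blue | says blue) = P(says blue | blue)*P(blue) / [P(says blue | blue)*P(blue) + P(says blue | not blue)*P(not blue)]
Numerator = 0.95 * 0.06 = 0.057
False identification = 0.05 * 0.94 = 0.047
P = 0.057 / (0.057 + 0.047)
= 0.057 / 0.104
As percentage = 54.8


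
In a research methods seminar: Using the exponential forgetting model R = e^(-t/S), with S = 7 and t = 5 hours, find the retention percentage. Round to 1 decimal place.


R = e^(-t/S)
-t/S = -5/7 = -0.714286
R = e^(-0.714286) = 0.489542
Percentage = 0.489542 * 100
= 49.0


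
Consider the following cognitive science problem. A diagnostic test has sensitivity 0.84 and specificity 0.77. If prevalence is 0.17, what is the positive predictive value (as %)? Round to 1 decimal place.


PPV = (sens * prev) / (sens * prev + (1-spec) * (1-prev))
Numerator = 0.84 * 0.17 = 0.1428
P(positive and no disease) = (1 - spec) * (1 - prev) = (1 - 0.77) * (1 - 0.17) = 0.1909
Denominator = 0.1428 + 0.1909 = 0.3337
PPV = 0.1428 / 0.3337 = 0.427929
As percentage = 42.8


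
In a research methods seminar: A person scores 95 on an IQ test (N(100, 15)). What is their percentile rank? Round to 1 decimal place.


z = (IQ - mean) / SD
z = (95 - 100) / 15 = -0.3333
Percentile = Phi(-0.3333) * 100
Phi(-0.3333) = 0.369454
= 36.9


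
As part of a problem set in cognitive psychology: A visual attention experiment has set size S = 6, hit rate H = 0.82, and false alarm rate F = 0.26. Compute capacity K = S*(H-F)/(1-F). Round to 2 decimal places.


K = S * (H - F) / (1 - F)
H - F = 0.56
1 - F = 0.74
K = 6 * 0.56 / 0.74
= 4.54


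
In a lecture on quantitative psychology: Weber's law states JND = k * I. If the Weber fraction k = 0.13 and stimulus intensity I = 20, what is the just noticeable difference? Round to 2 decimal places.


JND = k * I
JND = 0.13 * 20
= 2.60


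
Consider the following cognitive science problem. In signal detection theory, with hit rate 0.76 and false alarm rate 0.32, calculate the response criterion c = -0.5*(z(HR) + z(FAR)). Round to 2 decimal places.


c = -0.5 * (z(HR) + z(FAR))
z(0.76) = 0.7063
z(0.32) = -0.4677
c = -0.5 * (0.7063 + -0.4677)
= -0.5 * 0.2386
= -0.12


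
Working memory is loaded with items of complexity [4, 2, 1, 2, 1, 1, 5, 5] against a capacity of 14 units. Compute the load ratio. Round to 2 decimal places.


Total complexity = 4 + 2 + 1 + 2 + 1 + 1 + 5 + 5 = 21
Load = total / capacity = 21 / 14
= 1.50


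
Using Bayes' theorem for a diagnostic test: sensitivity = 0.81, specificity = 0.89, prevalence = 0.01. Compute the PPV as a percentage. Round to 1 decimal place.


PPV = (sens * prev) / (sens * prev + (1-spec) * (1-prev))
Numerator = 0.81 * 0.01 = 0.0081
P(positive and no disease) = (1 - spec) * (1 - prev) = (1 - 0.89) * (1 - 0.01) = 0.1089
Denominator = 0.0081 + 0.1089 = 0.117
PPV = 0.0081 / 0.117 = 0.069231
As percentage = 6.9


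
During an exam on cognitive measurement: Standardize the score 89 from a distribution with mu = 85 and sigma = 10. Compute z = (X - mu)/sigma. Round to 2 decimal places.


z = (X - mu) / sigma
= (89 - 85) / 10
= 4 / 10
= 0.40


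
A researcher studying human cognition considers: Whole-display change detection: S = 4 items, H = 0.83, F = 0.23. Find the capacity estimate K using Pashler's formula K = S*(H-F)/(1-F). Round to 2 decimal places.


K = S * (H - F) / (1 - F)
H - F = 0.6
1 - F = 0.77
K = 4 * 0.6 / 0.77
= 3.12


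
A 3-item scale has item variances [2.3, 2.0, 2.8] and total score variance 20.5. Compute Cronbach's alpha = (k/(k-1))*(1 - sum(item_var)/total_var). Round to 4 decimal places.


alpha = (k/(k-1)) * (1 - sum(s_i^2)/s_total^2)
sum(item variances) = 7.1
k/(k-1) = 3/2 = 1.5
1 - 7.1/20.5 = 1 - 0.346341 = 0.653659
alpha = 1.5 * 0.653659
= 0.9805


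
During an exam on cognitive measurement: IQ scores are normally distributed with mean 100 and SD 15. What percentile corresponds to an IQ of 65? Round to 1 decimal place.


z = (IQ - mean) / SD
z = (65 - 100) / 15 = -2.3333
Percentile = Phi(-2.3333) * 100
Phi(-2.3333) = 0.009816
= 1.0


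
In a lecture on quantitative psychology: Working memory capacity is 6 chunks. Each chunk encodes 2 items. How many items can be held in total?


Total items = chunks * items_per_chunk
= 6 * 2
= 12


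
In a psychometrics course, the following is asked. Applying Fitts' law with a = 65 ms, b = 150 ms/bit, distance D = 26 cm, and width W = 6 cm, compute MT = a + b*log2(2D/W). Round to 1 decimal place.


MT = 65 + 150 * log2(2*26/6)
2D/W = 8.666667
log2(8.666667) = 3.1155
MT = 65 + 150 * 3.1155
= 532.3 ms


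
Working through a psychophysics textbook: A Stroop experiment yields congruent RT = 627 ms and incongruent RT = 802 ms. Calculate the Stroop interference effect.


Stroop effect = RT(incongruent) - RT(congruent)
= 802 - 627
= 175 ms


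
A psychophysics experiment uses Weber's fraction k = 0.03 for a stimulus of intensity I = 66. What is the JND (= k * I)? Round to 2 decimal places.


JND = k * I
JND = 0.03 * 66
= 1.98


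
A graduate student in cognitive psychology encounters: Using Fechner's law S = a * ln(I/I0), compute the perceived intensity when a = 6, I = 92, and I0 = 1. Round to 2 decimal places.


S = 6 * ln(92/1)
I/I0 = 92.0
ln(92.0) = 4.5218
S = 6 * 4.5218
= 27.13


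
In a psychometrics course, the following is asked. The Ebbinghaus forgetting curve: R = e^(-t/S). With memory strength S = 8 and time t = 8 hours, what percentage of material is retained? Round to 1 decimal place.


R = e^(-t/S)
-t/S = -8/8 = -1.0
R = e^(-1.0) = 0.367879
Percentage = 0.367879 * 100
= 36.8


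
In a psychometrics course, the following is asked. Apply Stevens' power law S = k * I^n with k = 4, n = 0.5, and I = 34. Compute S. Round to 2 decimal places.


S = 4 * 34^0.5
34^0.5 = 5.831
S = 4 * 5.831
= 23.32


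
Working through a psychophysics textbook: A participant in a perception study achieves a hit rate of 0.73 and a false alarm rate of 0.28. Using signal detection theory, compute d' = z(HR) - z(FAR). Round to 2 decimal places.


d' = z(HR) - z(FAR)
z(0.73) = 0.6128
z(0.28) = -0.5828
d' = 0.6128 - -0.5828
= 1.20


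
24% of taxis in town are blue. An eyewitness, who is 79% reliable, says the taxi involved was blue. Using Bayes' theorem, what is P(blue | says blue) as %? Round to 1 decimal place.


P(blue | says blue) = P(says blue | blue)*P(blue) / [P(says blue | blue)*P(blue) + P(says blue | not blue)*P(not blue)]
Numerator = 0.79 * 0.24 = 0.1896
False identification = 0.21 * 0.76 = 0.1596
P = 0.1896 / (0.1896 + 0.1596)
= 0.1896 / 0.3492
As percentage = 54.3


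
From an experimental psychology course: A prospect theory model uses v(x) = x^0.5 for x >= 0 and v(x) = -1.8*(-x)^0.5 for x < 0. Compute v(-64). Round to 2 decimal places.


Since x = -64 < 0, use v(x) = -lambda*(-x)^alpha
(-x) = 64
64^0.5 = 8.0
v(-64) = -1.8 * 8.0
= -14.40


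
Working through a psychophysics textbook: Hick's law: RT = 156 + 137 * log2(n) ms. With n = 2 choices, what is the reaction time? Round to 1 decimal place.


RT = 156 + 137 * log2(2)
log2(2) = 1.0
RT = 156 + 137 * 1.0
= 156 + 137.0
= 293.0 ms


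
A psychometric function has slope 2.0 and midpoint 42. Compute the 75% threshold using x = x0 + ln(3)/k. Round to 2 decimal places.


At P = 0.75: 0.75 = 1/(1 + e^(-k*(x-x0)))
Solving: e^(-k*(x-x0)) = 1/3
x = x0 + ln(3)/k
ln(3) = 1.0986
x = 42 + 1.0986/2.0
= 42 + 0.5493
= 42.55


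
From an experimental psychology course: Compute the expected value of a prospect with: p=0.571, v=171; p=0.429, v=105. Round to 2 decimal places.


EU = sum(p_i * v_i)
0.571 * 171 = 97.641
0.429 * 105 = 45.045
EU = 97.641 + 45.045
= 142.69


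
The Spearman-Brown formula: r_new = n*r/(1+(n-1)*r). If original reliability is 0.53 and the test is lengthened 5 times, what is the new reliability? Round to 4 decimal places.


r_new = n*r / (1 + (n-1)*r)
Numerator = 5 * 0.53 = 2.65
Denominator = 1 + 4 * 0.53 = 3.12
r_new = 2.65 / 3.12
= 0.8494


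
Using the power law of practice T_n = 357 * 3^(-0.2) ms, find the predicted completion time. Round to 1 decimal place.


T_n = 357 * 3^(-0.2)
3^(-0.2) = 0.802742
T_n = 357 * 0.802742
= 286.6 ms


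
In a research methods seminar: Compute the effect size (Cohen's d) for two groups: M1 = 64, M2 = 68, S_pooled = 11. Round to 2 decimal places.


Cohen's d = (M1 - M2) / S_pooled
= (64 - 68) / 11
= -4 / 11
= -0.36


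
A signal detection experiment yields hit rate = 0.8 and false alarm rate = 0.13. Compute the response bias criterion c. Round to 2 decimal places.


c = -0.5 * (z(HR) + z(FAR))
z(0.8) = 0.8416
z(0.13) = -1.1264
c = -0.5 * (0.8416 + -1.1264)
= -0.5 * -0.2848
= 0.14


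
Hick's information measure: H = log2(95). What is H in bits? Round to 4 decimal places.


H = log2(n)
H = log2(95)
= 6.5699


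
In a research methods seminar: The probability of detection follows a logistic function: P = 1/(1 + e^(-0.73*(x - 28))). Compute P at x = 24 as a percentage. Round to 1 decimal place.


P(x) = 1/(1 + e^(-0.73*(24 - 28)))
Exponent = -0.73 * -4 = 2.92
e^(2.92) = 18.541287
P = 1/(1 + 18.541287) = 0.051174
Percentage = 5.1


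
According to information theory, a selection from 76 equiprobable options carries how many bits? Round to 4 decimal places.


H = log2(n)
H = log2(76)
= 6.2479


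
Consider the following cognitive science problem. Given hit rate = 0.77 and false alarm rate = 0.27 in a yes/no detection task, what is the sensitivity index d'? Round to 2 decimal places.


d' = z(HR) - z(FAR)
z(0.77) = 0.7388
z(0.27) = -0.6128
d' = 0.7388 - -0.6128
= 1.35


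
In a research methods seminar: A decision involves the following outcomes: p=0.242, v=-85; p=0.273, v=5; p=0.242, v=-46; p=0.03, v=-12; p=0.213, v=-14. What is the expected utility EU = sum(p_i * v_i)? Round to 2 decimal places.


EU = sum(p_i * v_i)
0.242 * -85 = -20.57
0.273 * 5 = 1.365
0.242 * -46 = -11.132
0.03 * -12 = -0.36
0.213 * -14 = -2.982
EU = -20.57 + 1.365 + -11.132 + -0.36 + -2.982
= -33.68


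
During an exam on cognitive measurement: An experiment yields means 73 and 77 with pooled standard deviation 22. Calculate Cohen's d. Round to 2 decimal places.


Cohen's d = (M1 - M2) / S_pooled
= (73 - 77) / 22
= -4 / 22
= -0.18


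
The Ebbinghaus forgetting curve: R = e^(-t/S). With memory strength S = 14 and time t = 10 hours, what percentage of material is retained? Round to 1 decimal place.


R = e^(-t/S)
-t/S = -10/14 = -0.714286
R = e^(-0.714286) = 0.489542
Percentage = 0.489542 * 100
= 49.0


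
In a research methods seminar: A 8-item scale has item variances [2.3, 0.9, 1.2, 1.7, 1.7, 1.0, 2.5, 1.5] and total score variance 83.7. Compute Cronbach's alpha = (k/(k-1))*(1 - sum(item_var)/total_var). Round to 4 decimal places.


alpha = (k/(k-1)) * (1 - sum(s_i^2)/s_total^2)
sum(item variances) = 12.8
k/(k-1) = 8/7 = 1.142857
1 - 12.8/83.7 = 1 - 0.152927 = 0.847073
alpha = 1.142857 * 0.847073
= 0.9681


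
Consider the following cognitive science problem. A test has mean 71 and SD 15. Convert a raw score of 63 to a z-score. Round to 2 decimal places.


z = (X - mu) / sigma
= (63 - 71) / 15
= -8 / 15
= -0.53


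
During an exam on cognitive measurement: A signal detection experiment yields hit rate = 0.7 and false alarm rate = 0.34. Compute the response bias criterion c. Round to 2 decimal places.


c = -0.5 * (z(HR) + z(FAR))
z(0.7) = 0.5244
z(0.34) = -0.4125
c = -0.5 * (0.5244 + -0.4125)
= -0.5 * 0.1119
= -0.06


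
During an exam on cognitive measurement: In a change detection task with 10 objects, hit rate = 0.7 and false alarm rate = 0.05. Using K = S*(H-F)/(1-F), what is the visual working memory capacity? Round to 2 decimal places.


K = S * (H - F) / (1 - F)
H - F = 0.65
1 - F = 0.95
K = 10 * 0.65 / 0.95
= 6.84


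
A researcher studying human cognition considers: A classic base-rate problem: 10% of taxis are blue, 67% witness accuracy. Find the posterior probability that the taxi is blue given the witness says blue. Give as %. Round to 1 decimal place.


P(blue | says blue) = P(says blue | blue)*P(blue) / [P(says blue | blue)*P(blue) + P(says blue | not blue)*P(not blue)]
Numerator = 0.67 * 0.1 = 0.067
False identification = 0.33 * 0.9 = 0.297
P = 0.067 / (0.067 + 0.297)
= 0.067 / 0.364
As percentage = 18.4


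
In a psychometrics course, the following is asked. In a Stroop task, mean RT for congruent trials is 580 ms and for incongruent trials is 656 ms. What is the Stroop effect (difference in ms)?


Stroop effect = RT(incongruent) - RT(congruent)
= 656 - 580
= 76 ms


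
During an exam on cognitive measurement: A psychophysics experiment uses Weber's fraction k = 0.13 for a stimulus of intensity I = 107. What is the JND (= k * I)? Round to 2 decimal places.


JND = k * I
JND = 0.13 * 107
= 13.91


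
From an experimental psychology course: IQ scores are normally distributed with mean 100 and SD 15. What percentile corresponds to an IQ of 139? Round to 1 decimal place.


z = (IQ - mean) / SD
z = (139 - 100) / 15 = 2.6
Percentile = Phi(2.6) * 100
Phi(2.6) = 0.995339
= 99.5


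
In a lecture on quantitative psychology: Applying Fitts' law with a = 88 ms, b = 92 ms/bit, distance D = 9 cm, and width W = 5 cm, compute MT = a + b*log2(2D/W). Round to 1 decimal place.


MT = 88 + 92 * log2(2*9/5)
2D/W = 3.6
log2(3.6) = 1.848
MT = 88 + 92 * 1.848
= 258.0 ms


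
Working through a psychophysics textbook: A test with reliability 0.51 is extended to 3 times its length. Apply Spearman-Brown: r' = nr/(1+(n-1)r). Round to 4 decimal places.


r_new = n*r / (1 + (n-1)*r)
Numerator = 3 * 0.51 = 1.53
Denominator = 1 + 2 * 0.51 = 2.02
r_new = 1.53 / 2.02
= 0.7574


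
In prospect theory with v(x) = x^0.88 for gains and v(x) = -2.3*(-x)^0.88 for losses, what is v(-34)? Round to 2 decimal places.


Since x = -34 < 0, use v(x) = -lambda*(-x)^alpha
(-x) = 34
34^0.88 = 22.269
v(-34) = -2.3 * 22.269
= -51.22


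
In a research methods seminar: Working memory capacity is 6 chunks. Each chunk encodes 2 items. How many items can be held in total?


Total items = chunks * items_per_chunk
= 6 * 2
= 12


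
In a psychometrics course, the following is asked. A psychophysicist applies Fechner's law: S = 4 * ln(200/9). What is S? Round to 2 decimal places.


S = 4 * ln(200/9)
I/I0 = 22.222222
ln(22.222222) = 3.1011
S = 4 * 3.1011
= 12.40


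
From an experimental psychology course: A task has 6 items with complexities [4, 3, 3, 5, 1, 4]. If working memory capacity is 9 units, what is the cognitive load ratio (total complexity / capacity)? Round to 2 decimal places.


Total complexity = 4 + 3 + 3 + 5 + 1 + 4 = 20
Load = total / capacity = 20 / 9
= 2.22


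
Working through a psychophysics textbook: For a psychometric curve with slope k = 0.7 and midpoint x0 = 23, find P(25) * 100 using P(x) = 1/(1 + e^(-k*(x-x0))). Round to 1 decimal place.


P(x) = 1/(1 + e^(-0.7*(25 - 23)))
Exponent = -0.7 * 2 = -1.4
e^(-1.4) = 0.246597
P = 1/(1 + 0.246597) = 0.802184
Percentage = 80.2


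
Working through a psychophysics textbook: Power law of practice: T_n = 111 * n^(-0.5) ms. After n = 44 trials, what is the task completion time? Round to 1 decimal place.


T_n = 111 * 44^(-0.5)
44^(-0.5) = 0.150756
T_n = 111 * 0.150756
= 16.7 ms


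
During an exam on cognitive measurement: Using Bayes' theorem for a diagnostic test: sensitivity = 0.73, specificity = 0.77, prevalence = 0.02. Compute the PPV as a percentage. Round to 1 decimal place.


PPV = (sens * prev) / (sens * prev + (1-spec) * (1-prev))
Numerator = 0.73 * 0.02 = 0.0146
P(positive and no disease) = (1 - spec) * (1 - prev) = (1 - 0.77) * (1 - 0.02) = 0.2254
Denominator = 0.0146 + 0.2254 = 0.24
PPV = 0.0146 / 0.24 = 0.060833
As percentage = 6.1


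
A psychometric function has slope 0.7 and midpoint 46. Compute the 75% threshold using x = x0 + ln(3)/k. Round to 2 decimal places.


At P = 0.75: 0.75 = 1/(1 + e^(-k*(x-x0)))
Solving: e^(-k*(x-x0)) = 1/3
x = x0 + ln(3)/k
ln(3) = 1.0986
x = 46 + 1.0986/0.7
= 46 + 1.5694
= 47.57


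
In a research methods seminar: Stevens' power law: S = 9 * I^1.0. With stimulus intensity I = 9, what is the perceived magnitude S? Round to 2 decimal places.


S = 9 * 9^1.0
9^1.0 = 9.0
S = 9 * 9.0
= 81.00


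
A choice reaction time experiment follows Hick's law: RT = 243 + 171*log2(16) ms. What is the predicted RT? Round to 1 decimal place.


RT = 243 + 171 * log2(16)
log2(16) = 4.0
RT = 243 + 171 * 4.0
= 243 + 684.0
= 927.0 ms


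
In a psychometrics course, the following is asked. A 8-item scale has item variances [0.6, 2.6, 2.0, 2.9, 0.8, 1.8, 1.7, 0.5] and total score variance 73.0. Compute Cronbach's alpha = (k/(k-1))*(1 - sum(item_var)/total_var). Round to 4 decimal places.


alpha = (k/(k-1)) * (1 - sum(s_i^2)/s_total^2)
sum(item variances) = 12.9
k/(k-1) = 8/7 = 1.142857
1 - 12.9/73.0 = 1 - 0.176712 = 0.823288
alpha = 1.142857 * 0.823288
= 0.9409


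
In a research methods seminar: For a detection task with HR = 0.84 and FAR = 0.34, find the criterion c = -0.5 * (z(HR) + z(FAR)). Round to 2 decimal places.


c = -0.5 * (z(HR) + z(FAR))
z(0.84) = 0.9945
z(0.34) = -0.4125
c = -0.5 * (0.9945 + -0.4125)
= -0.5 * 0.582
= -0.29


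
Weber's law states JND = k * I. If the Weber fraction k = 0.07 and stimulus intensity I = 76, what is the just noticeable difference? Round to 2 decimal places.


JND = k * I
JND = 0.07 * 76
= 5.32


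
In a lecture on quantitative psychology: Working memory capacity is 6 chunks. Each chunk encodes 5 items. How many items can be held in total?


Total items = chunks * items_per_chunk
= 6 * 5
= 30


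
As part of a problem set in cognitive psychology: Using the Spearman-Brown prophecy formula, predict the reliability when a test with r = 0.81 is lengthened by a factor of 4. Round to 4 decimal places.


r_new = n*r / (1 + (n-1)*r)
Numerator = 4 * 0.81 = 3.24
Denominator = 1 + 3 * 0.81 = 3.43
r_new = 3.24 / 3.43
= 0.9446


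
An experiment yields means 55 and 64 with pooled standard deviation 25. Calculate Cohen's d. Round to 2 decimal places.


Cohen's d = (M1 - M2) / S_pooled
= (55 - 64) / 25
= -9 / 25
= -0.36


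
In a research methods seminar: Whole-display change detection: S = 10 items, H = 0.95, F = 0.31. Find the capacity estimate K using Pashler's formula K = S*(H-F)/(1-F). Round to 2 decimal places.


K = S * (H - F) / (1 - F)
H - F = 0.64
1 - F = 0.69
K = 10 * 0.64 / 0.69
= 9.28


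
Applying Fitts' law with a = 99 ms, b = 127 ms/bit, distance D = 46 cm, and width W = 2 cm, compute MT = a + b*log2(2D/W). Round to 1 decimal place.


MT = 99 + 127 * log2(2*46/2)
2D/W = 46.0
log2(46.0) = 5.5236
MT = 99 + 127 * 5.5236
= 800.5 ms


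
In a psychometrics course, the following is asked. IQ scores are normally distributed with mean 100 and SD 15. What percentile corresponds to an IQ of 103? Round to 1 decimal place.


z = (IQ - mean) / SD
z = (103 - 100) / 15 = 0.2
Percentile = Phi(0.2) * 100
Phi(0.2) = 0.57926
= 57.9


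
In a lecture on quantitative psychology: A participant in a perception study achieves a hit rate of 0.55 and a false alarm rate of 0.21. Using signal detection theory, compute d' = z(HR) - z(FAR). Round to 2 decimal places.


d' = z(HR) - z(FAR)
z(0.55) = 0.1257
z(0.21) = -0.8064
d' = 0.1257 - -0.8064
= 0.93


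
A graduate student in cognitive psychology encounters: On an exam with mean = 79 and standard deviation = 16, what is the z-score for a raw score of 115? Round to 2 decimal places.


z = (X - mu) / sigma
= (115 - 79) / 16
= 36 / 16
= 2.25


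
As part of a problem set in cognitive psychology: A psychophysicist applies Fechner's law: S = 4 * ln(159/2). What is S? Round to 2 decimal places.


S = 4 * ln(159/2)
I/I0 = 79.5
ln(79.5) = 4.3758
S = 4 * 4.3758
= 17.50


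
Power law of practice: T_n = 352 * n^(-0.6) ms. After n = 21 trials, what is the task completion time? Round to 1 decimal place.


T_n = 352 * 21^(-0.6)
21^(-0.6) = 0.160942
T_n = 352 * 0.160942
= 56.7 ms


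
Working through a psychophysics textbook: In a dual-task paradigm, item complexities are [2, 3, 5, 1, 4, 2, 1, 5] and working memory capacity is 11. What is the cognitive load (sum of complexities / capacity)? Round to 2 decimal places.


Total complexity = 2 + 3 + 5 + 1 + 4 + 2 + 1 + 5 = 23
Load = total / capacity = 23 / 11
= 2.09


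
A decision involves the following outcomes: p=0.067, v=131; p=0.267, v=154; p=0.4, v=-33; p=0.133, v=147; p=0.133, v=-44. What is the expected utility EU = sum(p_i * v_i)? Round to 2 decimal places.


EU = sum(p_i * v_i)
0.067 * 131 = 8.777
0.267 * 154 = 41.118
0.4 * -33 = -13.2
0.133 * 147 = 19.551
0.133 * -44 = -5.852
EU = 8.777 + 41.118 + -13.2 + 19.551 + -5.852
= 50.39


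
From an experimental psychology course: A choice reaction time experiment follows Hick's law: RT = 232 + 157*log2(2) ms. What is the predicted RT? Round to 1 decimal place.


RT = 232 + 157 * log2(2)
log2(2) = 1.0
RT = 232 + 157 * 1.0
= 232 + 157.0
= 389.0 ms


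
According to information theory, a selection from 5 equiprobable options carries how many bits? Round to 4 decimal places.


H = log2(n)
H = log2(5)
= 2.3219


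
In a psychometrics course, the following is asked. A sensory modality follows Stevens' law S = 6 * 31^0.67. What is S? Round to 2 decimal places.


S = 6 * 31^0.67
31^0.67 = 9.9819
S = 6 * 9.9819
= 59.89


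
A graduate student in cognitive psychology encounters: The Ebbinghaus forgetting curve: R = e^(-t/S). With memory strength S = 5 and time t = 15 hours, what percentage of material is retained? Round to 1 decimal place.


R = e^(-t/S)
-t/S = -15/5 = -3.0
R = e^(-3.0) = 0.049787
Percentage = 0.049787 * 100
= 5.0


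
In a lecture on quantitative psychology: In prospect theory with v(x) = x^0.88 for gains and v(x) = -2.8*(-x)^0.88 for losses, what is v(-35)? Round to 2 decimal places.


Since x = -35 < 0, use v(x) = -lambda*(-x)^alpha
(-x) = 35
35^0.88 = 22.8444
v(-35) = -2.8 * 22.8444
= -63.96


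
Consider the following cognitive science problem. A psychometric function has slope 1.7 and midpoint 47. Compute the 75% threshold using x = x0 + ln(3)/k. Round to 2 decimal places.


At P = 0.75: 0.75 = 1/(1 + e^(-k*(x-x0)))
Solving: e^(-k*(x-x0)) = 1/3
x = x0 + ln(3)/k
ln(3) = 1.0986
x = 47 + 1.0986/1.7
= 47 + 0.6462
= 47.65


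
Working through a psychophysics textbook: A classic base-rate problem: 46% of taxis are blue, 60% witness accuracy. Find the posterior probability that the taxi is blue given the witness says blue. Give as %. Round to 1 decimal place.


P(blue | says blue) = P(says blue | blue)*P(blue) / [P(says blue | blue)*P(blue) + P(says blue | not blue)*P(not blue)]
Numerator = 0.6 * 0.46 = 0.276
False identification = 0.4 * 0.54 = 0.216
P = 0.276 / (0.276 + 0.216)
= 0.276 / 0.492
As percentage = 56.1


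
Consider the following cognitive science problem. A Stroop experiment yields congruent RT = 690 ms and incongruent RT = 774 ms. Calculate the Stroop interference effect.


Stroop effect = RT(incongruent) - RT(congruent)
= 774 - 690
= 84 ms


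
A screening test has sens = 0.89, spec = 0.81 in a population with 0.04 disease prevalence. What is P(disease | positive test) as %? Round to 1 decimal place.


PPV = (sens * prev) / (sens * prev + (1-spec) * (1-prev))
Numerator = 0.89 * 0.04 = 0.0356
P(positive and no disease) = (1 - spec) * (1 - prev) = (1 - 0.81) * (1 - 0.04) = 0.1824
Denominator = 0.0356 + 0.1824 = 0.218
PPV = 0.0356 / 0.218 = 0.163303
As percentage = 16.3


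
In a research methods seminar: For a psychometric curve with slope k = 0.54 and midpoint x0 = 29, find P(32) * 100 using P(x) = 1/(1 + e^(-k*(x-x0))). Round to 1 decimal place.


P(x) = 1/(1 + e^(-0.54*(32 - 29)))
Exponent = -0.54 * 3 = -1.62
e^(-1.62) = 0.197899
P = 1/(1 + 0.197899) = 0.834795
Percentage = 83.5


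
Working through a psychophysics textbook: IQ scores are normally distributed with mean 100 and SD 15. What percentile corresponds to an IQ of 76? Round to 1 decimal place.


z = (IQ - mean) / SD
z = (76 - 100) / 15 = -1.6
Percentile = Phi(-1.6) * 100
Phi(-1.6) = 0.054799
= 5.5


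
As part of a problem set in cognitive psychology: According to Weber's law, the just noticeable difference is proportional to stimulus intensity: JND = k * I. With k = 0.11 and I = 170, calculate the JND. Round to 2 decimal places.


JND = k * I
JND = 0.11 * 170
= 18.70


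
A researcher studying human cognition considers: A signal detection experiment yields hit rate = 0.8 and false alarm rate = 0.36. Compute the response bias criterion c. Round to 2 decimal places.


c = -0.5 * (z(HR) + z(FAR))
z(0.8) = 0.8416
z(0.36) = -0.3585
c = -0.5 * (0.8416 + -0.3585)
= -0.5 * 0.4831
= -0.24


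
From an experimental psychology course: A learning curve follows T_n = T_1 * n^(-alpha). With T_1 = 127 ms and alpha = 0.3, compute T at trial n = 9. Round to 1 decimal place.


T_n = 127 * 9^(-0.3)
9^(-0.3) = 0.517282
T_n = 127 * 0.517282
= 65.7 ms


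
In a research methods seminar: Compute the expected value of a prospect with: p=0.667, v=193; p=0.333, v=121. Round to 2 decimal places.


EU = sum(p_i * v_i)
0.667 * 193 = 128.731
0.333 * 121 = 40.293
EU = 128.731 + 40.293
= 169.02


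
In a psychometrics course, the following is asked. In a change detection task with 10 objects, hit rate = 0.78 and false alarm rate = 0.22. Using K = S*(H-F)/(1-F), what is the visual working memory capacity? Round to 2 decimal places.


K = S * (H - F) / (1 - F)
H - F = 0.56
1 - F = 0.78
K = 10 * 0.56 / 0.78
= 7.18


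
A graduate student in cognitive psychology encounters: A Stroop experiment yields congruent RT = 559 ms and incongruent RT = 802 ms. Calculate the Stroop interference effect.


Stroop effect = RT(incongruent) - RT(congruent)
= 802 - 559
= 243 ms


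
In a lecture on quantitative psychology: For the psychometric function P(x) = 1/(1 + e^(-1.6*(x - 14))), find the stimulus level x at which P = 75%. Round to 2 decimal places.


At P = 0.75: 0.75 = 1/(1 + e^(-k*(x-x0)))
Solving: e^(-k*(x-x0)) = 1/3
x = x0 + ln(3)/k
ln(3) = 1.0986
x = 14 + 1.0986/1.6
= 14 + 0.6866
= 14.69


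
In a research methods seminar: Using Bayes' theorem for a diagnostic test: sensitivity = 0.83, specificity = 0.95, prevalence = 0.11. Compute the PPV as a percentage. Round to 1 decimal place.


PPV = (sens * prev) / (sens * prev + (1-spec) * (1-prev))
Numerator = 0.83 * 0.11 = 0.0913
P(positive and no disease) = (1 - spec) * (1 - prev) = (1 - 0.95) * (1 - 0.11) = 0.0445
Denominator = 0.0913 + 0.0445 = 0.1358
PPV = 0.0913 / 0.1358 = 0.672312
As percentage = 67.2


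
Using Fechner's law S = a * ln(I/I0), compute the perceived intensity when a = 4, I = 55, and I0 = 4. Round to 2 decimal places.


S = 4 * ln(55/4)
I/I0 = 13.75
ln(13.75) = 2.621
S = 4 * 2.621
= 10.48


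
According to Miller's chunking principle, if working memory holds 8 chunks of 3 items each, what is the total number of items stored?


Total items = chunks * items_per_chunk
= 8 * 3
= 24


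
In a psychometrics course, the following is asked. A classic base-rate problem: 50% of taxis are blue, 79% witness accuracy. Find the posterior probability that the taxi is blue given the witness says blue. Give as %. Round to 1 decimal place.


P(blue | says blue) = P(says blue | blue)*P(blue) / [P(says blue | blue)*P(blue) + P(says blue | not blue)*P(not blue)]
Numerator = 0.79 * 0.5 = 0.395
False identification = 0.21 * 0.5 = 0.105
P = 0.395 / (0.395 + 0.105)
= 0.395 / 0.5
As percentage = 79.0


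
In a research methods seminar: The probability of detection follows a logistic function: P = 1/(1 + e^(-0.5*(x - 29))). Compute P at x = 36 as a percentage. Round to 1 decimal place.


P(x) = 1/(1 + e^(-0.5*(36 - 29)))
Exponent = -0.5 * 7 = -3.5
e^(-3.5) = 0.030197
P = 1/(1 + 0.030197) = 0.970688
Percentage = 97.1


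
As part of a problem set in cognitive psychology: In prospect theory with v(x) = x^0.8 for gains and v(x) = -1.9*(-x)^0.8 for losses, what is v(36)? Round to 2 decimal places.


Since x = 36 >= 0, use v(x) = x^0.8
36^0.8 = 17.5809
v(36) = 17.58


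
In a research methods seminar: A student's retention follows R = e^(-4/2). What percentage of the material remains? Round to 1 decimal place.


R = e^(-t/S)
-t/S = -4/2 = -2.0
R = e^(-2.0) = 0.135335
Percentage = 0.135335 * 100
= 13.5


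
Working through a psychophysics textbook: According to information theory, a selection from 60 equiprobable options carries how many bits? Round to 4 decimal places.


H = log2(n)
H = log2(60)
= 5.9069


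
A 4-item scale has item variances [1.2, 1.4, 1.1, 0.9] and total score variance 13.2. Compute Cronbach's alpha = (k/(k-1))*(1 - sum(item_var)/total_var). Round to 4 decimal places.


alpha = (k/(k-1)) * (1 - sum(s_i^2)/s_total^2)
sum(item variances) = 4.6
k/(k-1) = 4/3 = 1.333333
1 - 4.6/13.2 = 1 - 0.348485 = 0.651515
alpha = 1.333333 * 0.651515
= 0.8687


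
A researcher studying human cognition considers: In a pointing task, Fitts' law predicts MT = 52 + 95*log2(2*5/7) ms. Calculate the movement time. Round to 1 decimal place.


MT = 52 + 95 * log2(2*5/7)
2D/W = 1.428571
log2(1.428571) = 0.5146
MT = 52 + 95 * 0.5146
= 100.9 ms


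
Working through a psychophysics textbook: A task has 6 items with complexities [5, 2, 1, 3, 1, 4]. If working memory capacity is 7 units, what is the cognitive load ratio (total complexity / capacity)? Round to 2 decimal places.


Total complexity = 5 + 2 + 1 + 3 + 1 + 4 = 16
Load = total / capacity = 16 / 7
= 2.29


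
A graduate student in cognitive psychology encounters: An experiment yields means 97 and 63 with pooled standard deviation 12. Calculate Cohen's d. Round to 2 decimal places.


Cohen's d = (M1 - M2) / S_pooled
= (97 - 63) / 12
= 34 / 12
= 2.83


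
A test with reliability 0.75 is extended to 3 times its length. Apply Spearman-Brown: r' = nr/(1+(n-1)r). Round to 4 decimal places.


r_new = n*r / (1 + (n-1)*r)
Numerator = 3 * 0.75 = 2.25
Denominator = 1 + 2 * 0.75 = 2.5
r_new = 2.25 / 2.5
= 0.9000


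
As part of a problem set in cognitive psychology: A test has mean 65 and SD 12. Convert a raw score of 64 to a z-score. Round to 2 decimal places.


z = (X - mu) / sigma
= (64 - 65) / 12
= -1 / 12
= -0.08


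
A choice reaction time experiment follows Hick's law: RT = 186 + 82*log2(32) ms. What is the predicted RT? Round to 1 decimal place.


RT = 186 + 82 * log2(32)
log2(32) = 5.0
RT = 186 + 82 * 5.0
= 186 + 410.0
= 596.0 ms


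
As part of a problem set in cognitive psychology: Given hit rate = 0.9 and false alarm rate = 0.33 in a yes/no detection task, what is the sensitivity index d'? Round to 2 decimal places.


d' = z(HR) - z(FAR)
z(0.9) = 1.2816
z(0.33) = -0.4399
d' = 1.2816 - -0.4399
= 1.72


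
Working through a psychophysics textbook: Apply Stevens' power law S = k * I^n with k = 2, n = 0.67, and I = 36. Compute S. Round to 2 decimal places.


S = 2 * 36^0.67
36^0.67 = 11.0337
S = 2 * 11.0337
= 22.07


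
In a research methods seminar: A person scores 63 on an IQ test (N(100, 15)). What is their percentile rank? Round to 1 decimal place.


z = (IQ - mean) / SD
z = (63 - 100) / 15 = -2.4667
Percentile = Phi(-2.4667) * 100
Phi(-2.4667) = 0.006818
= 0.7


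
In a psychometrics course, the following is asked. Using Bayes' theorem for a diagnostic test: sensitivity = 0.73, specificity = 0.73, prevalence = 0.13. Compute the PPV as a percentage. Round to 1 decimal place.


PPV = (sens * prev) / (sens * prev + (1-spec) * (1-prev))
Numerator = 0.73 * 0.13 = 0.0949
P(positive and no disease) = (1 - spec) * (1 - prev) = (1 - 0.73) * (1 - 0.13) = 0.2349
Denominator = 0.0949 + 0.2349 = 0.3298
PPV = 0.0949 / 0.3298 = 0.28775
As percentage = 28.8


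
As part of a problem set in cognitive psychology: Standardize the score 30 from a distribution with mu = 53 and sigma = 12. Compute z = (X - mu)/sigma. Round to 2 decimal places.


z = (X - mu) / sigma
= (30 - 53) / 12
= -23 / 12
= -1.92


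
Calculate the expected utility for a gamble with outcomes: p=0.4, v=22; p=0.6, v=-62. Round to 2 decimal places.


EU = sum(p_i * v_i)
0.4 * 22 = 8.8
0.6 * -62 = -37.2
EU = 8.8 + -37.2
= -28.40


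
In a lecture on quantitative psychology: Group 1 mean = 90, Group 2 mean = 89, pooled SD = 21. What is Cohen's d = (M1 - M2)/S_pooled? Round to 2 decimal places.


Cohen's d = (M1 - M2) / S_pooled
= (90 - 89) / 21
= 1 / 21
= 0.05


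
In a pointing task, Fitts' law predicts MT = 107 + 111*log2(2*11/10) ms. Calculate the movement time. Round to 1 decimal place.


MT = 107 + 111 * log2(2*11/10)
2D/W = 2.2
log2(2.2) = 1.1375
MT = 107 + 111 * 1.1375
= 233.3 ms


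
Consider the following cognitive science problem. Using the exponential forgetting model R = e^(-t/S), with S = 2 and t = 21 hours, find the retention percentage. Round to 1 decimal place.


R = e^(-t/S)
-t/S = -21/2 = -10.5
R = e^(-10.5) = 2.8e-05
Percentage = 2.8e-05 * 100
= 0.0


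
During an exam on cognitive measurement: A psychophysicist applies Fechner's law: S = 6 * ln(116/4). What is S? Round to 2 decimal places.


S = 6 * ln(116/4)
I/I0 = 29.0
ln(29.0) = 3.3673
S = 6 * 3.3673
= 20.20


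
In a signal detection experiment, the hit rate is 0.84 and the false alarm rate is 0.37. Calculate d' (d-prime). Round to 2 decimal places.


d' = z(HR) - z(FAR)
z(0.84) = 0.9945
z(0.37) = -0.3319
d' = 0.9945 - -0.3319
= 1.33


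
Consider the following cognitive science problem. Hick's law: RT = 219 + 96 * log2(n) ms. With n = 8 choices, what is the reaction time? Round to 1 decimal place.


RT = 219 + 96 * log2(8)
log2(8) = 3.0
RT = 219 + 96 * 3.0
= 219 + 288.0
= 507.0 ms


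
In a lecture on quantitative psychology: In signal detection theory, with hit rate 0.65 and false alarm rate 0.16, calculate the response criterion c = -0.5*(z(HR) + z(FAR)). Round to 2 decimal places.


c = -0.5 * (z(HR) + z(FAR))
z(0.65) = 0.3853
z(0.16) = -0.9945
c = -0.5 * (0.3853 + -0.9945)
= -0.5 * -0.6092
= 0.30


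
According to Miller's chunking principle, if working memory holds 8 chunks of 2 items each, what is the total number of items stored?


Total items = chunks * items_per_chunk
= 8 * 2
= 16


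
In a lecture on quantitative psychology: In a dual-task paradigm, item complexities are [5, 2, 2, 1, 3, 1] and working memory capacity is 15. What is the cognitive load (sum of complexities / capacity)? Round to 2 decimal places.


Total complexity = 5 + 2 + 2 + 1 + 3 + 1 = 14
Load = total / capacity = 14 / 15
= 0.93


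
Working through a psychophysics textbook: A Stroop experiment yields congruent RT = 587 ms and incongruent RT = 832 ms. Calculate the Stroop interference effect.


Stroop effect = RT(incongruent) - RT(congruent)
= 832 - 587
= 245 ms


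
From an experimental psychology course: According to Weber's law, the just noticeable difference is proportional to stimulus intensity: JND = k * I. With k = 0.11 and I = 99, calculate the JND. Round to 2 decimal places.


JND = k * I
JND = 0.11 * 99
= 10.89


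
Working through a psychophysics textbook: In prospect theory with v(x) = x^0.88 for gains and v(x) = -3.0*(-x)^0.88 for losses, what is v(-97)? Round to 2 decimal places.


Since x = -97 < 0, use v(x) = -lambda*(-x)^alpha
(-x) = 97
97^0.88 = 56.0221
v(-97) = -3.0 * 56.0221
= -168.07


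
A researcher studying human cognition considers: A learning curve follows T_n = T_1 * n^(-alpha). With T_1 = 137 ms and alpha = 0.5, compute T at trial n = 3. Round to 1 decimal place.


T_n = 137 * 3^(-0.5)
3^(-0.5) = 0.57735
T_n = 137 * 0.57735
= 79.1 ms


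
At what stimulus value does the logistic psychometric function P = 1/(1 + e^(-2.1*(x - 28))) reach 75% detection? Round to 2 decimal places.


At P = 0.75: 0.75 = 1/(1 + e^(-k*(x-x0)))
Solving: e^(-k*(x-x0)) = 1/3
x = x0 + ln(3)/k
ln(3) = 1.0986
x = 28 + 1.0986/2.1
= 28 + 0.5231
= 28.52


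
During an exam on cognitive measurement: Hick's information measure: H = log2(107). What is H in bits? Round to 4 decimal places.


H = log2(n)
H = log2(107)
= 6.7415


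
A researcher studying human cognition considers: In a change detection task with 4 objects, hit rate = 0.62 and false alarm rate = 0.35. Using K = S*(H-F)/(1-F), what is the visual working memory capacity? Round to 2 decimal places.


K = S * (H - F) / (1 - F)
H - F = 0.27
1 - F = 0.65
K = 4 * 0.27 / 0.65
= 1.66


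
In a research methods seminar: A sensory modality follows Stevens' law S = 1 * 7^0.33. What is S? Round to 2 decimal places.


S = 1 * 7^0.33
7^0.33 = 1.9006
S = 1 * 1.9006
= 1.90


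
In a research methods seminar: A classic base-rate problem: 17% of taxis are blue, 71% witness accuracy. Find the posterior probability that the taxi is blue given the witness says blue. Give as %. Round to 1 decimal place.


P(blue | says blue) = P(says blue | blue)*P(blue) / [P(says blue | blue)*P(blue) + P(says blue | not blue)*P(not blue)]
Numerator = 0.71 * 0.17 = 0.1207
False identification = 0.29 * 0.83 = 0.2407
P = 0.1207 / (0.1207 + 0.2407)
= 0.1207 / 0.3614
As percentage = 33.4


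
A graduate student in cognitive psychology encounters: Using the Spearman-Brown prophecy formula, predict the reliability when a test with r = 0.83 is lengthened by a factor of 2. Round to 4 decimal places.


r_new = n*r / (1 + (n-1)*r)
Numerator = 2 * 0.83 = 1.66
Denominator = 1 + 1 * 0.83 = 1.83
r_new = 1.66 / 1.83
= 0.9071


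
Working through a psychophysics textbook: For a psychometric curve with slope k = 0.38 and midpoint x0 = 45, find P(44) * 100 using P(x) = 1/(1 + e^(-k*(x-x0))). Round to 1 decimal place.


P(x) = 1/(1 + e^(-0.38*(44 - 45)))
Exponent = -0.38 * -1 = 0.38
e^(0.38) = 1.462285
P = 1/(1 + 1.462285) = 0.406127
Percentage = 40.6


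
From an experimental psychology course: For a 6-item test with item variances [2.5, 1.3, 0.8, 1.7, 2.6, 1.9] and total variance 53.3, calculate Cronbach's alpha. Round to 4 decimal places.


alpha = (k/(k-1)) * (1 - sum(s_i^2)/s_total^2)
sum(item variances) = 10.8
k/(k-1) = 6/5 = 1.2
1 - 10.8/53.3 = 1 - 0.202627 = 0.797373
alpha = 1.2 * 0.797373
= 0.9568
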